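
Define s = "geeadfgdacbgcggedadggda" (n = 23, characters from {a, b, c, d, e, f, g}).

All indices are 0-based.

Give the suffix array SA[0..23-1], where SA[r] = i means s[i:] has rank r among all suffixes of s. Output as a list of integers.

[22, 8, 3, 17, 10, 9, 12, 21, 7, 16, 4, 18, 2, 15, 1, 5, 11, 20, 6, 14, 0, 19, 13]

rank→(start, suffix):
  0 → (22, 'a')
  1 → (8, 'acbgcggedadggda')
  2 → (3, 'adfgdacbgcggedadggda')
  3 → (17, 'adggda')
  4 → (10, 'bgcggedadggda')
  5 → (9, 'cbgcggedadggda')
  6 → (12, 'cggedadggda')
  7 → (21, 'da')
  8 → (7, 'dacbgcggedadggda')
  9 → (16, 'dadggda')
  10 → (4, 'dfgdacbgcggedadggda')
  11 → (18, 'dggda')
  12 → (2, 'eadfgdacbgcggedadggda')
  13 → (15, 'edadggda')
  14 → (1, 'eeadfgdacbgcggedadggda')
  15 → (5, 'fgdacbgcggedadggda')
  16 → (11, 'gcggedadggda')
  17 → (20, 'gda')
  18 → (6, 'gdacbgcggedadggda')
  19 → (14, 'gedadggda')
  20 → (0, 'geeadfgdacbgcggedadggda')
  21 → (19, 'ggda')
  22 → (13, 'ggedadggda')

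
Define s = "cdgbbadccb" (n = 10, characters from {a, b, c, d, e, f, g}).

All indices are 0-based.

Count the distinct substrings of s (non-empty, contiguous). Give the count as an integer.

50

sorted suffixes:
  #0 SA[0]=5  'adccb'
  #1 SA[1]=9  'b'
  #2 SA[2]=4  'badccb'
  #3 SA[3]=3  'bbadccb'
  #4 SA[4]=8  'cb'
  #5 SA[5]=7  'ccb'
  #6 SA[6]=0  'cdgbbadccb'
  #7 SA[7]=6  'dccb'
  #8 SA[8]=1  'dgbbadccb'
  #9 SA[9]=2  'gbbadccb'

SA = [5, 9, 4, 3, 8, 7, 0, 6, 1, 2]
rank  pair      lcp
   1  s[5:],s[9:]  0  ''
   2  s[9:],s[4:]  1  'b'
   3  s[4:],s[3:]  1  'b'
   4  s[3:],s[8:]  0  ''
   5  s[8:],s[7:]  1  'c'
   6  s[7:],s[0:]  1  'c'
   7  s[0:],s[6:]  0  ''
   8  s[6:],s[1:]  1  'd'
   9  s[1:],s[2:]  0  ''

n(n+1)/2 = 10·11/2 = 55
Σ LCP = 0 + 0 + 1 + 1 + 0 + 1 + 1 + 0 + 1 + 0 = 5
distinct = 55 − 5 = 50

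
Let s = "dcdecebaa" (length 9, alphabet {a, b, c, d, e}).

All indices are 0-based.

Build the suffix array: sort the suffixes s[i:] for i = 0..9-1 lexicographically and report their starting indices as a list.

[8, 7, 6, 1, 4, 0, 2, 5, 3]

rank | idx | suffix
   0 |   8 | a
   1 |   7 | aa
   2 |   6 | baa
   3 |   1 | cdecebaa
   4 |   4 | cebaa
   5 |   0 | dcdecebaa
   6 |   2 | decebaa
   7 |   5 | ebaa
   8 |   3 | ecebaa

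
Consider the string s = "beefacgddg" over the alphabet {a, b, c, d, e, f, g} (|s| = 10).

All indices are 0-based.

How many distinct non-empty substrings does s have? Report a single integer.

sorted suffixes:
  #0 SA[0]=4  'acgddg'
  #1 SA[1]=0  'beefacgddg'
  #2 SA[2]=5  'cgddg'
  #3 SA[3]=7  'ddg'
  #4 SA[4]=8  'dg'
  #5 SA[5]=1  'eefacgddg'
  #6 SA[6]=2  'efacgddg'
  #7 SA[7]=3  'facgddg'
  #8 SA[8]=9  'g'
  #9 SA[9]=6  'gddg'

SA = [4, 0, 5, 7, 8, 1, 2, 3, 9, 6]
i: (SA[i-1],SA[i]) lcp shared
  1: (4,0) 0 ''
  2: (0,5) 0 ''
  3: (5,7) 0 ''
  4: (7,8) 1 'd'
  5: (8,1) 0 ''
  6: (1,2) 1 'e'
  7: (2,3) 0 ''
  8: (3,9) 0 ''
  9: (9,6) 1 'g'

n(n+1)/2 = 10·11/2 = 55
Σ LCP = 0 + 0 + 0 + 0 + 1 + 0 + 1 + 0 + 0 + 1 = 3
distinct = 55 − 3 = 52

52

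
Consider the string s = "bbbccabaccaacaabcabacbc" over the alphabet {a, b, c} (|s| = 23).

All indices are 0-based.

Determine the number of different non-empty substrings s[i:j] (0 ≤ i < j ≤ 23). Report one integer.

235

rank | idx | suffix
   0 |  13 | aabcabacbc
   1 |  10 | aacaabcabacbc
   2 |  17 | abacbc
   3 |   5 | abaccaacaabcabacbc
   4 |  14 | abcabacbc
   5 |  11 | acaabcabacbc
   6 |  19 | acbc
   7 |   7 | accaacaabcabacbc
   8 |  18 | bacbc
   9 |   6 | baccaacaabcabacbc
  10 |   0 | bbbccabaccaacaabcabacbc
  11 |   1 | bbccabaccaacaabcabacbc
  12 |  21 | bc
  13 |  15 | bcabacbc
  14 |   2 | bccabaccaacaabcabacbc
  15 |  22 | c
  16 |  12 | caabcabacbc
  17 |   9 | caacaabcabacbc
  18 |  16 | cabacbc
  19 |   4 | cabaccaacaabcabacbc
  20 |  20 | cbc
  21 |   8 | ccaacaabcabacbc
  22 |   3 | ccabaccaacaabcabacbc

SA = [13, 10, 17, 5, 14, 11, 19, 7, 18, 6, 0, 1, 21, 15, 2, 22, 12, 9, 16, 4, 20, 8, 3]
i: (SA[i-1],SA[i]) lcp shared
  1: (13,10) 2 'aa'
  2: (10,17) 1 'a'
  3: (17,5) 4 'abac'
  4: (5,14) 2 'ab'
  5: (14,11) 1 'a'
  6: (11,19) 2 'ac'
  7: (19,7) 2 'ac'
  8: (7,18) 0 ''
  9: (18,6) 3 'bac'
  10: (6,0) 1 'b'
  11: (0,1) 2 'bb'
  12: (1,21) 1 'b'
  13: (21,15) 2 'bc'
  14: (15,2) 2 'bc'
  15: (2,22) 0 ''
  16: (22,12) 1 'c'
  17: (12,9) 3 'caa'
  18: (9,16) 2 'ca'
  19: (16,4) 5 'cabac'
  20: (4,20) 1 'c'
  21: (20,8) 1 'c'
  22: (8,3) 3 'cca'

n(n+1)/2 = 23·24/2 = 276
Σ LCP = 0 + 2 + 1 + 4 + 2 + 1 + 2 + 2 + 0 + 3 + 1 + 2 + 1 + 2 + 2 + 0 + 1 + 3 + 2 + 5 + 1 + 1 + 3 = 41
distinct = 276 − 41 = 235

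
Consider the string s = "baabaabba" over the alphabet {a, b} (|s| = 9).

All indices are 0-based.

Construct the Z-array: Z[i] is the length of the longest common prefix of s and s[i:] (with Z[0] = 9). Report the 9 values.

[9, 0, 0, 4, 0, 0, 1, 2, 0]

Z[0]=9
i=1: i≥r, start 0; Z[1]=0
i=2: i≥r, start 0; Z[2]=0
i=3: i≥r, start 0; Z[3]=4 grow→box=[3,7)
i=4: min(r-i=3, Z[1]=0)=0; Z[4]=0
i=5: min(r-i=2, Z[2]=0)=0; Z[5]=0
i=6: min(r-i=1, Z[3]=4)=1; Z[6]=1
i=7: i≥r, start 0; Z[7]=2 grow→box=[7,9)
i=8: min(r-i=1, Z[1]=0)=0; Z[8]=0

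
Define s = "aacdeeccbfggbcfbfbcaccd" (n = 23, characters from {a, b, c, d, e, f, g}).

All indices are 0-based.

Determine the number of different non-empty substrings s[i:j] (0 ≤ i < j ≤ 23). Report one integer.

rank | idx | suffix
   0 |   0 | aacdeeccbfggbcfbfbcaccd
   1 |  19 | accd
   2 |   1 | acdeeccbfggbcfbfbcaccd
   3 |  17 | bcaccd
   4 |  12 | bcfbfbcaccd
   5 |  15 | bfbcaccd
   6 |   8 | bfggbcfbfbcaccd
   7 |  18 | caccd
   8 |   7 | cbfggbcfbfbcaccd
   9 |   6 | ccbfggbcfbfbcaccd
  10 |  20 | ccd
  11 |  21 | cd
  12 |   2 | cdeeccbfggbcfbfbcaccd
  13 |  13 | cfbfbcaccd
  14 |  22 | d
  15 |   3 | deeccbfggbcfbfbcaccd
  16 |   5 | eccbfggbcfbfbcaccd
  17 |   4 | eeccbfggbcfbfbcaccd
  18 |  16 | fbcaccd
  19 |  14 | fbfbcaccd
  20 |   9 | fggbcfbfbcaccd
  21 |  11 | gbcfbfbcaccd
  22 |  10 | ggbcfbfbcaccd

SA = [0, 19, 1, 17, 12, 15, 8, 18, 7, 6, 20, 21, 2, 13, 22, 3, 5, 4, 16, 14, 9, 11, 10]
rank  pair      lcp
   1  s[0:],s[19:]  1  'a'
   2  s[19:],s[1:]  2  'ac'
   3  s[1:],s[17:]  0  ''
   4  s[17:],s[12:]  2  'bc'
   5  s[12:],s[15:]  1  'b'
   6  s[15:],s[8:]  2  'bf'
   7  s[8:],s[18:]  0  ''
   8  s[18:],s[7:]  1  'c'
   9  s[7:],s[6:]  1  'c'
  10  s[6:],s[20:]  2  'cc'
  11  s[20:],s[21:]  1  'c'
  12  s[21:],s[2:]  2  'cd'
  13  s[2:],s[13:]  1  'c'
  14  s[13:],s[22:]  0  ''
  15  s[22:],s[3:]  1  'd'
  16  s[3:],s[5:]  0  ''
  17  s[5:],s[4:]  1  'e'
  18  s[4:],s[16:]  0  ''
  19  s[16:],s[14:]  2  'fb'
  20  s[14:],s[9:]  1  'f'
  21  s[9:],s[11:]  0  ''
  22  s[11:],s[10:]  1  'g'

n(n+1)/2 = 23·24/2 = 276
Σ LCP = 0 + 1 + 2 + 0 + 2 + 1 + 2 + 0 + 1 + 1 + 2 + 1 + 2 + 1 + 0 + 1 + 0 + 1 + 0 + 2 + 1 + 0 + 1 = 22
distinct = 276 − 22 = 254

254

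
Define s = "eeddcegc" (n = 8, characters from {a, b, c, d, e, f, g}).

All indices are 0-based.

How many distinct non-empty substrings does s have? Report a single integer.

32

sorted suffixes:
  #0 SA[0]=7  'c'
  #1 SA[1]=4  'cegc'
  #2 SA[2]=3  'dcegc'
  #3 SA[3]=2  'ddcegc'
  #4 SA[4]=1  'eddcegc'
  #5 SA[5]=0  'eeddcegc'
  #6 SA[6]=5  'egc'
  #7 SA[7]=6  'gc'

SA = [7, 4, 3, 2, 1, 0, 5, 6]
rank  pair      lcp
   1  s[7:],s[4:]  1  'c'
   2  s[4:],s[3:]  0  ''
   3  s[3:],s[2:]  1  'd'
   4  s[2:],s[1:]  0  ''
   5  s[1:],s[0:]  1  'e'
   6  s[0:],s[5:]  1  'e'
   7  s[5:],s[6:]  0  ''

n(n+1)/2 = 8·9/2 = 36
Σ LCP = 0 + 1 + 0 + 1 + 0 + 1 + 1 + 0 = 4
distinct = 36 − 4 = 32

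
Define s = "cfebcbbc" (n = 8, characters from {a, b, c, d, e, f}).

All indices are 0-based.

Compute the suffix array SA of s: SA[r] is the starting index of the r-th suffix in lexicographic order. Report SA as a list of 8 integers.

rank | idx | suffix
   0 |   5 | bbc
   1 |   6 | bc
   2 |   3 | bcbbc
   3 |   7 | c
   4 |   4 | cbbc
   5 |   0 | cfebcbbc
   6 |   2 | ebcbbc
   7 |   1 | febcbbc

[5, 6, 3, 7, 4, 0, 2, 1]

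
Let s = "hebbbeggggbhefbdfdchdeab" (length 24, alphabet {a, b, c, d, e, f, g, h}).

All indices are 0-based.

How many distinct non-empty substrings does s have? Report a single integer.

279

rank→(start, suffix):
  0 → (22, 'ab')
  1 → (23, 'b')
  2 → (2, 'bbbeggggbhefbdfdchdeab')
  3 → (3, 'bbeggggbhefbdfdchdeab')
  4 → (14, 'bdfdchdeab')
  5 → (4, 'beggggbhefbdfdchdeab')
  6 → (10, 'bhefbdfdchdeab')
  7 → (18, 'chdeab')
  8 → (17, 'dchdeab')
  9 → (20, 'deab')
  10 → (15, 'dfdchdeab')
  11 → (21, 'eab')
  12 → (1, 'ebbbeggggbhefbdfdchdeab')
  13 → (12, 'efbdfdchdeab')
  14 → (5, 'eggggbhefbdfdchdeab')
  15 → (13, 'fbdfdchdeab')
  16 → (16, 'fdchdeab')
  17 → (9, 'gbhefbdfdchdeab')
  18 → (8, 'ggbhefbdfdchdeab')
  19 → (7, 'gggbhefbdfdchdeab')
  20 → (6, 'ggggbhefbdfdchdeab')
  21 → (19, 'hdeab')
  22 → (0, 'hebbbeggggbhefbdfdchdeab')
  23 → (11, 'hefbdfdchdeab')

SA = [22, 23, 2, 3, 14, 4, 10, 18, 17, 20, 15, 21, 1, 12, 5, 13, 16, 9, 8, 7, 6, 19, 0, 11]
i: (SA[i-1],SA[i]) lcp shared
  1: (22,23) 0 ''
  2: (23,2) 1 'b'
  3: (2,3) 2 'bb'
  4: (3,14) 1 'b'
  5: (14,4) 1 'b'
  6: (4,10) 1 'b'
  7: (10,18) 0 ''
  8: (18,17) 0 ''
  9: (17,20) 1 'd'
  10: (20,15) 1 'd'
  11: (15,21) 0 ''
  12: (21,1) 1 'e'
  13: (1,12) 1 'e'
  14: (12,5) 1 'e'
  15: (5,13) 0 ''
  16: (13,16) 1 'f'
  17: (16,9) 0 ''
  18: (9,8) 1 'g'
  19: (8,7) 2 'gg'
  20: (7,6) 3 'ggg'
  21: (6,19) 0 ''
  22: (19,0) 1 'h'
  23: (0,11) 2 'he'

n(n+1)/2 = 24·25/2 = 300
Σ LCP = 0 + 0 + 1 + 2 + 1 + 1 + 1 + 0 + 0 + 1 + 1 + 0 + 1 + 1 + 1 + 0 + 1 + 0 + 1 + 2 + 3 + 0 + 1 + 2 = 21
distinct = 300 − 21 = 279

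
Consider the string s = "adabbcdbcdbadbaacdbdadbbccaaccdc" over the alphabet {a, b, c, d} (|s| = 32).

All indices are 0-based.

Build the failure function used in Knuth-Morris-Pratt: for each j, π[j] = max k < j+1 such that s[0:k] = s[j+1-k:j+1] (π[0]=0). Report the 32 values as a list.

[0, 0, 1, 0, 0, 0, 0, 0, 0, 0, 0, 1, 2, 0, 1, 1, 0, 0, 0, 0, 1, 2, 0, 0, 0, 0, 1, 1, 0, 0, 0, 0]

π[0] = 0
j=1 s[j]='d': π[1]=0 (border '')
j=2 s[j]='a': π[2]=1 (border 'a')
j=3 s[j]='b': k: 1→0; π[3]=0 (border '')
j=4 s[j]='b': π[4]=0 (border '')
j=5 s[j]='c': π[5]=0 (border '')
j=6 s[j]='d': π[6]=0 (border '')
j=7 s[j]='b': π[7]=0 (border '')
j=8 s[j]='c': π[8]=0 (border '')
j=9 s[j]='d': π[9]=0 (border '')
j=10 s[j]='b': π[10]=0 (border '')
j=11 s[j]='a': π[11]=1 (border 'a')
j=12 s[j]='d': π[12]=2 (border 'ad')
j=13 s[j]='b': k: 2→0; π[13]=0 (border '')
j=14 s[j]='a': π[14]=1 (border 'a')
j=15 s[j]='a': k: 1→0; π[15]=1 (border 'a')
j=16 s[j]='c': k: 1→0; π[16]=0 (border '')
j=17 s[j]='d': π[17]=0 (border '')
j=18 s[j]='b': π[18]=0 (border '')
j=19 s[j]='d': π[19]=0 (border '')
j=20 s[j]='a': π[20]=1 (border 'a')
j=21 s[j]='d': π[21]=2 (border 'ad')
j=22 s[j]='b': k: 2→0; π[22]=0 (border '')
j=23 s[j]='b': π[23]=0 (border '')
j=24 s[j]='c': π[24]=0 (border '')
j=25 s[j]='c': π[25]=0 (border '')
j=26 s[j]='a': π[26]=1 (border 'a')
j=27 s[j]='a': k: 1→0; π[27]=1 (border 'a')
j=28 s[j]='c': k: 1→0; π[28]=0 (border '')
j=29 s[j]='c': π[29]=0 (border '')
j=30 s[j]='d': π[30]=0 (border '')
j=31 s[j]='c': π[31]=0 (border '')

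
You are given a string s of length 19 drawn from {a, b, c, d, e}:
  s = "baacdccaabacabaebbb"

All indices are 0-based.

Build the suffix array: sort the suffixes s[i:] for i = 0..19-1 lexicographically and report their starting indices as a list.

sorted suffixes:
  #0 SA[0]=7  'aabacabaebbb'
  #1 SA[1]=1  'aacdccaabacabaebbb'
  #2 SA[2]=8  'abacabaebbb'
  #3 SA[3]=12  'abaebbb'
  #4 SA[4]=10  'acabaebbb'
  #5 SA[5]=2  'acdccaabacabaebbb'
  #6 SA[6]=14  'aebbb'
  #7 SA[7]=18  'b'
  #8 SA[8]=0  'baacdccaabacabaebbb'
  #9 SA[9]=9  'bacabaebbb'
  #10 SA[10]=13  'baebbb'
  #11 SA[11]=17  'bb'
  #12 SA[12]=16  'bbb'
  #13 SA[13]=6  'caabacabaebbb'
  #14 SA[14]=11  'cabaebbb'
  #15 SA[15]=5  'ccaabacabaebbb'
  #16 SA[16]=3  'cdccaabacabaebbb'
  #17 SA[17]=4  'dccaabacabaebbb'
  #18 SA[18]=15  'ebbb'

[7, 1, 8, 12, 10, 2, 14, 18, 0, 9, 13, 17, 16, 6, 11, 5, 3, 4, 15]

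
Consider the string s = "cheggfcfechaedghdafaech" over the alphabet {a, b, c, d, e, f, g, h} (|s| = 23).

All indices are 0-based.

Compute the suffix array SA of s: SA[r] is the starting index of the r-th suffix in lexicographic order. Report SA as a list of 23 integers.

[19, 11, 17, 6, 21, 9, 0, 16, 13, 20, 8, 12, 2, 18, 5, 7, 4, 3, 14, 22, 10, 15, 1]

rank→(start, suffix):
  0 → (19, 'aech')
  1 → (11, 'aedghdafaech')
  2 → (17, 'afaech')
  3 → (6, 'cfechaedghdafaech')
  4 → (21, 'ch')
  5 → (9, 'chaedghdafaech')
  6 → (0, 'cheggfcfechaedghdafaech')
  7 → (16, 'dafaech')
  8 → (13, 'dghdafaech')
  9 → (20, 'ech')
  10 → (8, 'echaedghdafaech')
  11 → (12, 'edghdafaech')
  12 → (2, 'eggfcfechaedghdafaech')
  13 → (18, 'faech')
  14 → (5, 'fcfechaedghdafaech')
  15 → (7, 'fechaedghdafaech')
  16 → (4, 'gfcfechaedghdafaech')
  17 → (3, 'ggfcfechaedghdafaech')
  18 → (14, 'ghdafaech')
  19 → (22, 'h')
  20 → (10, 'haedghdafaech')
  21 → (15, 'hdafaech')
  22 → (1, 'heggfcfechaedghdafaech')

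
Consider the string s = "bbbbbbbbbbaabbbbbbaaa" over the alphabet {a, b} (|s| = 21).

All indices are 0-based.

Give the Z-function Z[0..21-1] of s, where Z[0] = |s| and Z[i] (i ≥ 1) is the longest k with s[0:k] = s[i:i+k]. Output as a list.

[21, 9, 8, 7, 6, 5, 4, 3, 2, 1, 0, 0, 6, 5, 4, 3, 2, 1, 0, 0, 0]

Z[0]=21
i=1: fresh scan; Z[1]=9 extend→box=[1,10)
i=2: min(r-i=8, Z[1]=9)=8; Z[2]=8
i=3: min(r-i=7, Z[2]=8)=7; Z[3]=7
i=4: min(r-i=6, Z[3]=7)=6; Z[4]=6
i=5: min(r-i=5, Z[4]=6)=5; Z[5]=5
i=6: min(r-i=4, Z[5]=5)=4; Z[6]=4
i=7: min(r-i=3, Z[6]=4)=3; Z[7]=3
i=8: min(r-i=2, Z[7]=3)=2; Z[8]=2
i=9: min(r-i=1, Z[8]=2)=1; Z[9]=1
i=10: fresh scan; Z[10]=0
i=11: fresh scan; Z[11]=0
i=12: fresh scan; Z[12]=6 extend→box=[12,18)
i=13: min(r-i=5, Z[1]=9)=5; Z[13]=5
i=14: min(r-i=4, Z[2]=8)=4; Z[14]=4
i=15: min(r-i=3, Z[3]=7)=3; Z[15]=3
i=16: min(r-i=2, Z[4]=6)=2; Z[16]=2
i=17: min(r-i=1, Z[5]=5)=1; Z[17]=1
i=18: fresh scan; Z[18]=0
i=19: fresh scan; Z[19]=0
i=20: fresh scan; Z[20]=0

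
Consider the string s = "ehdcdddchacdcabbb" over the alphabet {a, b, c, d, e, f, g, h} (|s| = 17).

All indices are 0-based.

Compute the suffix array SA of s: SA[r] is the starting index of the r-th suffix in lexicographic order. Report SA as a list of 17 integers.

sorted suffixes:
  #0 SA[0]=13  'abbb'
  #1 SA[1]=9  'acdcabbb'
  #2 SA[2]=16  'b'
  #3 SA[3]=15  'bb'
  #4 SA[4]=14  'bbb'
  #5 SA[5]=12  'cabbb'
  #6 SA[6]=10  'cdcabbb'
  #7 SA[7]=3  'cdddchacdcabbb'
  #8 SA[8]=7  'chacdcabbb'
  #9 SA[9]=11  'dcabbb'
  #10 SA[10]=2  'dcdddchacdcabbb'
  #11 SA[11]=6  'dchacdcabbb'
  #12 SA[12]=5  'ddchacdcabbb'
  #13 SA[13]=4  'dddchacdcabbb'
  #14 SA[14]=0  'ehdcdddchacdcabbb'
  #15 SA[15]=8  'hacdcabbb'
  #16 SA[16]=1  'hdcdddchacdcabbb'

[13, 9, 16, 15, 14, 12, 10, 3, 7, 11, 2, 6, 5, 4, 0, 8, 1]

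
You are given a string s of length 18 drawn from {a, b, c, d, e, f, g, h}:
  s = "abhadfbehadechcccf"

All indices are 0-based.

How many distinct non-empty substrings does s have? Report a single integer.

156

rank | idx | suffix
   0 |   0 | abhadfbehadechcccf
   1 |   9 | adechcccf
   2 |   3 | adfbehadechcccf
   3 |   6 | behadechcccf
   4 |   1 | bhadfbehadechcccf
   5 |  14 | cccf
   6 |  15 | ccf
   7 |  16 | cf
   8 |  12 | chcccf
   9 |  10 | dechcccf
  10 |   4 | dfbehadechcccf
  11 |  11 | echcccf
  12 |   7 | ehadechcccf
  13 |  17 | f
  14 |   5 | fbehadechcccf
  15 |   8 | hadechcccf
  16 |   2 | hadfbehadechcccf
  17 |  13 | hcccf

SA = [0, 9, 3, 6, 1, 14, 15, 16, 12, 10, 4, 11, 7, 17, 5, 8, 2, 13]
i: (SA[i-1],SA[i]) lcp shared
  1: (0,9) 1 'a'
  2: (9,3) 2 'ad'
  3: (3,6) 0 ''
  4: (6,1) 1 'b'
  5: (1,14) 0 ''
  6: (14,15) 2 'cc'
  7: (15,16) 1 'c'
  8: (16,12) 1 'c'
  9: (12,10) 0 ''
  10: (10,4) 1 'd'
  11: (4,11) 0 ''
  12: (11,7) 1 'e'
  13: (7,17) 0 ''
  14: (17,5) 1 'f'
  15: (5,8) 0 ''
  16: (8,2) 3 'had'
  17: (2,13) 1 'h'

n(n+1)/2 = 18·19/2 = 171
Σ LCP = 0 + 1 + 2 + 0 + 1 + 0 + 2 + 1 + 1 + 0 + 1 + 0 + 1 + 0 + 1 + 0 + 3 + 1 = 15
distinct = 171 − 15 = 156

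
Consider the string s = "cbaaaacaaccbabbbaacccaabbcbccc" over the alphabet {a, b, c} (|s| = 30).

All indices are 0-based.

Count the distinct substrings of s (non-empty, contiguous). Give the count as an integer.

408

sorted suffixes:
  #0 SA[0]=2  'aaaacaaccbabbbaacccaabbcbccc'
  #1 SA[1]=3  'aaacaaccbabbbaacccaabbcbccc'
  #2 SA[2]=21  'aabbcbccc'
  #3 SA[3]=4  'aacaaccbabbbaacccaabbcbccc'
  #4 SA[4]=7  'aaccbabbbaacccaabbcbccc'
  #5 SA[5]=16  'aacccaabbcbccc'
  #6 SA[6]=12  'abbbaacccaabbcbccc'
  #7 SA[7]=22  'abbcbccc'
  #8 SA[8]=5  'acaaccbabbbaacccaabbcbccc'
  #9 SA[9]=8  'accbabbbaacccaabbcbccc'
  #10 SA[10]=17  'acccaabbcbccc'
  #11 SA[11]=1  'baaaacaaccbabbbaacccaabbcbccc'
  #12 SA[12]=15  'baacccaabbcbccc'
  #13 SA[13]=11  'babbbaacccaabbcbccc'
  #14 SA[14]=14  'bbaacccaabbcbccc'
  #15 SA[15]=13  'bbbaacccaabbcbccc'
  #16 SA[16]=23  'bbcbccc'
  #17 SA[17]=24  'bcbccc'
  #18 SA[18]=26  'bccc'
  #19 SA[19]=29  'c'
  #20 SA[20]=20  'caabbcbccc'
  #21 SA[21]=6  'caaccbabbbaacccaabbcbccc'
  #22 SA[22]=0  'cbaaaacaaccbabbbaacccaabbcbccc'
  #23 SA[23]=10  'cbabbbaacccaabbcbccc'
  #24 SA[24]=25  'cbccc'
  #25 SA[25]=28  'cc'
  #26 SA[26]=19  'ccaabbcbccc'
  #27 SA[27]=9  'ccbabbbaacccaabbcbccc'
  #28 SA[28]=27  'ccc'
  #29 SA[29]=18  'cccaabbcbccc'

SA = [2, 3, 21, 4, 7, 16, 12, 22, 5, 8, 17, 1, 15, 11, 14, 13, 23, 24, 26, 29, 20, 6, 0, 10, 25, 28, 19, 9, 27, 18]
[i] adj suffixes → lcp
  [1] 2/3 → 3 ('aaa')
  [2] 3/21 → 2 ('aa')
  [3] 21/4 → 2 ('aa')
  [4] 4/7 → 3 ('aac')
  [5] 7/16 → 4 ('aacc')
  [6] 16/12 → 1 ('a')
  [7] 12/22 → 3 ('abb')
  [8] 22/5 → 1 ('a')
  [9] 5/8 → 2 ('ac')
  [10] 8/17 → 3 ('acc')
  [11] 17/1 → 0 ('')
  [12] 1/15 → 3 ('baa')
  [13] 15/11 → 2 ('ba')
  [14] 11/14 → 1 ('b')
  [15] 14/13 → 2 ('bb')
  [16] 13/23 → 2 ('bb')
  [17] 23/24 → 1 ('b')
  [18] 24/26 → 2 ('bc')
  [19] 26/29 → 0 ('')
  [20] 29/20 → 1 ('c')
  [21] 20/6 → 3 ('caa')
  [22] 6/0 → 1 ('c')
  [23] 0/10 → 3 ('cba')
  [24] 10/25 → 2 ('cb')
  [25] 25/28 → 1 ('c')
  [26] 28/19 → 2 ('cc')
  [27] 19/9 → 2 ('cc')
  [28] 9/27 → 2 ('cc')
  [29] 27/18 → 3 ('ccc')

n(n+1)/2 = 30·31/2 = 465
Σ LCP = 0 + 3 + 2 + 2 + 3 + 4 + 1 + 3 + 1 + 2 + 3 + 0 + 3 + 2 + 1 + 2 + 2 + 1 + 2 + 0 + 1 + 3 + 1 + 3 + 2 + 1 + 2 + 2 + 2 + 3 = 57
distinct = 465 − 57 = 408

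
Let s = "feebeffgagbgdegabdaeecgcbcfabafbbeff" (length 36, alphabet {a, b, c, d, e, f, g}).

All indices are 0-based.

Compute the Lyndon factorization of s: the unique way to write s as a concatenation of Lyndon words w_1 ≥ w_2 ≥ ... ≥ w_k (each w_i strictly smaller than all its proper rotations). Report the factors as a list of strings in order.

["f", "e", "e", "beffg", "agbgdeg", "abdaeecgcbcf", "abafbbeff"]

emit factor 1: 'f' (i=0, period=1)
emit factor 2: 'e' (i=1, period=1)
emit factor 3: 'e' (i=2, period=1)
emit factor 4: 'beffg' (i=3, period=5)
emit factor 5: 'agbgdeg' (i=8, period=7)
emit factor 6: 'abdaeecgcbcf' (i=15, period=12)
emit factor 7: 'abafbbeff' (i=27, period=9)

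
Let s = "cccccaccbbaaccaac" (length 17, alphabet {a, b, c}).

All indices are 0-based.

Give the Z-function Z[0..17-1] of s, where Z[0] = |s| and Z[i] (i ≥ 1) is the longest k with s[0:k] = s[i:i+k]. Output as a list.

[17, 4, 3, 2, 1, 0, 2, 1, 0, 0, 0, 0, 2, 1, 0, 0, 1]

Z[0]=17
i=1: fresh scan; Z[1]=4 extend→box=[1,5)
i=2: min(r-i=3, Z[1]=4)=3; Z[2]=3
i=3: min(r-i=2, Z[2]=3)=2; Z[3]=2
i=4: min(r-i=1, Z[3]=2)=1; Z[4]=1
i=5: fresh scan; Z[5]=0
i=6: fresh scan; Z[6]=2 extend→box=[6,8)
i=7: min(r-i=1, Z[1]=4)=1; Z[7]=1
i=8: fresh scan; Z[8]=0
i=9: fresh scan; Z[9]=0
i=10: fresh scan; Z[10]=0
i=11: fresh scan; Z[11]=0
i=12: fresh scan; Z[12]=2 extend→box=[12,14)
i=13: min(r-i=1, Z[1]=4)=1; Z[13]=1
i=14: fresh scan; Z[14]=0
i=15: fresh scan; Z[15]=0
i=16: fresh scan; Z[16]=1 extend→box=[16,17)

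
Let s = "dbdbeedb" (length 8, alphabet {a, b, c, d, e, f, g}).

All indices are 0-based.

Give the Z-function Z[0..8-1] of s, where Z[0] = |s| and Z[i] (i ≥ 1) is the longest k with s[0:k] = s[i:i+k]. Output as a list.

[8, 0, 2, 0, 0, 0, 2, 0]

Z[0]=8
i=1: i≥r, start 0; Z[1]=0
i=2: i≥r, start 0; Z[2]=2 extend→box=[2,4)
i=3: min(r-i=1, Z[1]=0)=0; Z[3]=0
i=4: i≥r, start 0; Z[4]=0
i=5: i≥r, start 0; Z[5]=0
i=6: i≥r, start 0; Z[6]=2 extend→box=[6,8)
i=7: min(r-i=1, Z[1]=0)=0; Z[7]=0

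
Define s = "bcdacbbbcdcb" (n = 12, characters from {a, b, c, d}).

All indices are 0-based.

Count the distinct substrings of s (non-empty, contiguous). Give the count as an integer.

65

rank→(start, suffix):
  0 → (3, 'acbbbcdcb')
  1 → (11, 'b')
  2 → (5, 'bbbcdcb')
  3 → (6, 'bbcdcb')
  4 → (0, 'bcdacbbbcdcb')
  5 → (7, 'bcdcb')
  6 → (10, 'cb')
  7 → (4, 'cbbbcdcb')
  8 → (1, 'cdacbbbcdcb')
  9 → (8, 'cdcb')
  10 → (2, 'dacbbbcdcb')
  11 → (9, 'dcb')

SA = [3, 11, 5, 6, 0, 7, 10, 4, 1, 8, 2, 9]
rank  pair      lcp
   1  s[3:],s[11:]  0  ''
   2  s[11:],s[5:]  1  'b'
   3  s[5:],s[6:]  2  'bb'
   4  s[6:],s[0:]  1  'b'
   5  s[0:],s[7:]  3  'bcd'
   6  s[7:],s[10:]  0  ''
   7  s[10:],s[4:]  2  'cb'
   8  s[4:],s[1:]  1  'c'
   9  s[1:],s[8:]  2  'cd'
  10  s[8:],s[2:]  0  ''
  11  s[2:],s[9:]  1  'd'

n(n+1)/2 = 12·13/2 = 78
Σ LCP = 0 + 0 + 1 + 2 + 1 + 3 + 0 + 2 + 1 + 2 + 0 + 1 = 13
distinct = 78 − 13 = 65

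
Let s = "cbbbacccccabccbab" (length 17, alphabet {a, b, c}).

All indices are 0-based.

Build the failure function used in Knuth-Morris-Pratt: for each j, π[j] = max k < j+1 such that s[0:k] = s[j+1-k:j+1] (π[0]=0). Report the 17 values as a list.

[0, 0, 0, 0, 0, 1, 1, 1, 1, 1, 0, 0, 1, 1, 2, 0, 0]

π[0] = 0
j=1 s[j]='b': π[1]=0 (border '')
j=2 s[j]='b': π[2]=0 (border '')
j=3 s[j]='b': π[3]=0 (border '')
j=4 s[j]='a': π[4]=0 (border '')
j=5 s[j]='c': π[5]=1 (border 'c')
j=6 s[j]='c': k: 1→0; π[6]=1 (border 'c')
j=7 s[j]='c': k: 1→0; π[7]=1 (border 'c')
j=8 s[j]='c': k: 1→0; π[8]=1 (border 'c')
j=9 s[j]='c': k: 1→0; π[9]=1 (border 'c')
j=10 s[j]='a': k: 1→0; π[10]=0 (border '')
j=11 s[j]='b': π[11]=0 (border '')
j=12 s[j]='c': π[12]=1 (border 'c')
j=13 s[j]='c': k: 1→0; π[13]=1 (border 'c')
j=14 s[j]='b': π[14]=2 (border 'cb')
j=15 s[j]='a': k: 2→0; π[15]=0 (border '')
j=16 s[j]='b': π[16]=0 (border '')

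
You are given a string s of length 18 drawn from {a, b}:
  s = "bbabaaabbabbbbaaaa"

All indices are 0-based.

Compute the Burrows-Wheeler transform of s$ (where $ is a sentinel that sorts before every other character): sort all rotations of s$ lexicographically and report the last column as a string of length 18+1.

rank  rotation             last
    0  $bbabaaabbabbbbaaaa  a
    1  a$bbabaaabbabbbbaaa  a
    2  aa$bbabaaabbabbbbaa  a
    3  aaa$bbabaaabbabbbba  a
    4  aaaa$bbabaaabbabbbb  b
    5  aaabbabbbbaaaa$bbab  b
    6  aabbabbbbaaaa$bbaba  a
    7  abaaabbabbbbaaaa$bb  b
    8  abbabbbbaaaa$bbabaa  a
    9  abbbbaaaa$bbabaaabb  b
   10  baaaa$bbabaaabbabbb  b
   11  baaabbabbbbaaaa$bba  a
   12  babaaabbabbbbaaaa$b  b
   13  babbbbaaaa$bbabaaab  b
   14  bbaaaa$bbabaaabbabb  b
   15  bbabaaabbabbbbaaaa$  $
   16  bbabbbbaaaa$bbabaaa  a
   17  bbbaaaa$bbabaaabbab  b
   18  bbbbaaaa$bbabaaabba  a

aaaabbababbabbb$aba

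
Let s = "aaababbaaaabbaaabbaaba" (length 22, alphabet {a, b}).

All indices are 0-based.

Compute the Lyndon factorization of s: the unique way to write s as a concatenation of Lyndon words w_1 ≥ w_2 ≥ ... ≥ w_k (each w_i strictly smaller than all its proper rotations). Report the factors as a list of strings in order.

emit factor 1: 'aaababb' (i=0, period=7)
emit factor 2: 'aaaabbaaabbaab' (i=7, period=14)
emit factor 3: 'a' (i=21, period=1)

["aaababb", "aaaabbaaabbaab", "a"]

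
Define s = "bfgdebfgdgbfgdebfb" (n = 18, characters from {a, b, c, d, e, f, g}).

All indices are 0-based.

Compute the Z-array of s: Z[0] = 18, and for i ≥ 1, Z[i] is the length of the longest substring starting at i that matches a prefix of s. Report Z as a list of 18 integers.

Z[0]=18
i=1: outside box; Z[1]=0
i=2: outside box; Z[2]=0
i=3: outside box; Z[3]=0
i=4: outside box; Z[4]=0
i=5: outside box; Z[5]=4 scan→box=[5,9)
i=6: min(r-i=3, Z[1]=0)=0; Z[6]=0
i=7: min(r-i=2, Z[2]=0)=0; Z[7]=0
i=8: min(r-i=1, Z[3]=0)=0; Z[8]=0
i=9: outside box; Z[9]=0
i=10: outside box; Z[10]=7 scan→box=[10,17)
i=11: min(r-i=6, Z[1]=0)=0; Z[11]=0
i=12: min(r-i=5, Z[2]=0)=0; Z[12]=0
i=13: min(r-i=4, Z[3]=0)=0; Z[13]=0
i=14: min(r-i=3, Z[4]=0)=0; Z[14]=0
i=15: min(r-i=2, Z[5]=4)=2; Z[15]=2
i=16: min(r-i=1, Z[6]=0)=0; Z[16]=0
i=17: outside box; Z[17]=1 scan→box=[17,18)

[18, 0, 0, 0, 0, 4, 0, 0, 0, 0, 7, 0, 0, 0, 0, 2, 0, 1]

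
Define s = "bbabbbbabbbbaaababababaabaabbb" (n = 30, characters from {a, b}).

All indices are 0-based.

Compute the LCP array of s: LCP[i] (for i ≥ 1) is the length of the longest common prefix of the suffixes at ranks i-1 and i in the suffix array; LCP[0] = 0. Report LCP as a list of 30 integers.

rank→(start, suffix):
  0 → (12, 'aaababababaabaabbb')
  1 → (22, 'aabaabbb')
  2 → (13, 'aababababaabaabbb')
  3 → (25, 'aabbb')
  4 → (20, 'abaabaabbb')
  5 → (23, 'abaabbb')
  6 → (18, 'ababaabaabbb')
  7 → (16, 'abababaabaabbb')
  8 → (14, 'ababababaabaabbb')
  9 → (26, 'abbb')
  10 → (7, 'abbbbaaababababaabaabbb')
  11 → (2, 'abbbbabbbbaaababababaabaabbb')
  12 → (29, 'b')
  13 → (11, 'baaababababaabaabbb')
  14 → (21, 'baabaabbb')
  15 → (24, 'baabbb')
  16 → (19, 'babaabaabbb')
  17 → (17, 'bababaabaabbb')
  18 → (15, 'babababaabaabbb')
  19 → (6, 'babbbbaaababababaabaabbb')
  20 → (1, 'babbbbabbbbaaababababaabaabbb')
  21 → (28, 'bb')
  22 → (10, 'bbaaababababaabaabbb')
  23 → (5, 'bbabbbbaaababababaabaabbb')
  24 → (0, 'bbabbbbabbbbaaababababaabaabbb')
  25 → (27, 'bbb')
  26 → (9, 'bbbaaababababaabaabbb')
  27 → (4, 'bbbabbbbaaababababaabaabbb')
  28 → (8, 'bbbbaaababababaabaabbb')
  29 → (3, 'bbbbabbbbaaababababaabaabbb')

SA = [12, 22, 13, 25, 20, 23, 18, 16, 14, 26, 7, 2, 29, 11, 21, 24, 19, 17, 15, 6, 1, 28, 10, 5, 0, 27, 9, 4, 8, 3]
i: (SA[i-1],SA[i]) lcp shared
  1: (12,22) 2 'aa'
  2: (22,13) 4 'aaba'
  3: (13,25) 3 'aab'
  4: (25,20) 1 'a'
  5: (20,23) 5 'abaab'
  6: (23,18) 3 'aba'
  7: (18,16) 5 'ababa'
  8: (16,14) 7 'abababa'
  9: (14,26) 2 'ab'
  10: (26,7) 4 'abbb'
  11: (7,2) 6 'abbbba'
  12: (2,29) 0 ''
  13: (29,11) 1 'b'
  14: (11,21) 3 'baa'
  15: (21,24) 4 'baab'
  16: (24,19) 2 'ba'
  17: (19,17) 4 'baba'
  18: (17,15) 6 'bababa'
  19: (15,6) 3 'bab'
  20: (6,1) 7 'babbbba'
  21: (1,28) 1 'b'
  22: (28,10) 2 'bb'
  23: (10,5) 3 'bba'
  24: (5,0) 8 'bbabbbba'
  25: (0,27) 2 'bb'
  26: (27,9) 3 'bbb'
  27: (9,4) 4 'bbba'
  28: (4,8) 3 'bbb'
  29: (8,3) 5 'bbbba'

[0, 2, 4, 3, 1, 5, 3, 5, 7, 2, 4, 6, 0, 1, 3, 4, 2, 4, 6, 3, 7, 1, 2, 3, 8, 2, 3, 4, 3, 5]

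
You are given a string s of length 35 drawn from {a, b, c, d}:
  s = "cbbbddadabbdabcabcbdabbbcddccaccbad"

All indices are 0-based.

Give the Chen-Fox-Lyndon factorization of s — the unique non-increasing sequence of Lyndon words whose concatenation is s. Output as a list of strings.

["c", "bbbdd", "ad", "abbdabcabcbd", "abbbcddccaccbad"]

emit factor 1: 'c' (i=0, period=1)
emit factor 2: 'bbbdd' (i=1, period=5)
emit factor 3: 'ad' (i=6, period=2)
emit factor 4: 'abbdabcabcbd' (i=8, period=12)
emit factor 5: 'abbbcddccaccbad' (i=20, period=15)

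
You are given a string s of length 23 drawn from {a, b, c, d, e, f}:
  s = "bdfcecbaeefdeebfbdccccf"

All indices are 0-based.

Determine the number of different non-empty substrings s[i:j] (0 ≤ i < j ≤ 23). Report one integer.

254

rank | idx | suffix
   0 |   7 | aeefdeebfbdccccf
   1 |   6 | baeefdeebfbdccccf
   2 |  16 | bdccccf
   3 |   0 | bdfcecbaeefdeebfbdccccf
   4 |  14 | bfbdccccf
   5 |   5 | cbaeefdeebfbdccccf
   6 |  18 | ccccf
   7 |  19 | cccf
   8 |  20 | ccf
   9 |   3 | cecbaeefdeebfbdccccf
  10 |  21 | cf
  11 |  17 | dccccf
  12 |  11 | deebfbdccccf
  13 |   1 | dfcecbaeefdeebfbdccccf
  14 |  13 | ebfbdccccf
  15 |   4 | ecbaeefdeebfbdccccf
  16 |  12 | eebfbdccccf
  17 |   8 | eefdeebfbdccccf
  18 |   9 | efdeebfbdccccf
  19 |  22 | f
  20 |  15 | fbdccccf
  21 |   2 | fcecbaeefdeebfbdccccf
  22 |  10 | fdeebfbdccccf

SA = [7, 6, 16, 0, 14, 5, 18, 19, 20, 3, 21, 17, 11, 1, 13, 4, 12, 8, 9, 22, 15, 2, 10]
rank  pair      lcp
   1  s[7:],s[6:]  0  ''
   2  s[6:],s[16:]  1  'b'
   3  s[16:],s[0:]  2  'bd'
   4  s[0:],s[14:]  1  'b'
   5  s[14:],s[5:]  0  ''
   6  s[5:],s[18:]  1  'c'
   7  s[18:],s[19:]  3  'ccc'
   8  s[19:],s[20:]  2  'cc'
   9  s[20:],s[3:]  1  'c'
  10  s[3:],s[21:]  1  'c'
  11  s[21:],s[17:]  0  ''
  12  s[17:],s[11:]  1  'd'
  13  s[11:],s[1:]  1  'd'
  14  s[1:],s[13:]  0  ''
  15  s[13:],s[4:]  1  'e'
  16  s[4:],s[12:]  1  'e'
  17  s[12:],s[8:]  2  'ee'
  18  s[8:],s[9:]  1  'e'
  19  s[9:],s[22:]  0  ''
  20  s[22:],s[15:]  1  'f'
  21  s[15:],s[2:]  1  'f'
  22  s[2:],s[10:]  1  'f'

n(n+1)/2 = 23·24/2 = 276
Σ LCP = 0 + 0 + 1 + 2 + 1 + 0 + 1 + 3 + 2 + 1 + 1 + 0 + 1 + 1 + 0 + 1 + 1 + 2 + 1 + 0 + 1 + 1 + 1 = 22
distinct = 276 − 22 = 254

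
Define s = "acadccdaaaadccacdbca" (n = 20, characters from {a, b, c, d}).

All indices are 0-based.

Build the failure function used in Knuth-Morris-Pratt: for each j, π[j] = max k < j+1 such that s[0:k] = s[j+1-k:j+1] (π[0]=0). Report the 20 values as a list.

[0, 0, 1, 0, 0, 0, 0, 1, 1, 1, 1, 0, 0, 0, 1, 2, 0, 0, 0, 1]

π[0] = 0
j=1 s[j]='c': π[1]=0 (border '')
j=2 s[j]='a': π[2]=1 (border 'a')
j=3 s[j]='d': k: 1→0; π[3]=0 (border '')
j=4 s[j]='c': π[4]=0 (border '')
j=5 s[j]='c': π[5]=0 (border '')
j=6 s[j]='d': π[6]=0 (border '')
j=7 s[j]='a': π[7]=1 (border 'a')
j=8 s[j]='a': k: 1→0; π[8]=1 (border 'a')
j=9 s[j]='a': k: 1→0; π[9]=1 (border 'a')
j=10 s[j]='a': k: 1→0; π[10]=1 (border 'a')
j=11 s[j]='d': k: 1→0; π[11]=0 (border '')
j=12 s[j]='c': π[12]=0 (border '')
j=13 s[j]='c': π[13]=0 (border '')
j=14 s[j]='a': π[14]=1 (border 'a')
j=15 s[j]='c': π[15]=2 (border 'ac')
j=16 s[j]='d': k: 2→0; π[16]=0 (border '')
j=17 s[j]='b': π[17]=0 (border '')
j=18 s[j]='c': π[18]=0 (border '')
j=19 s[j]='a': π[19]=1 (border 'a')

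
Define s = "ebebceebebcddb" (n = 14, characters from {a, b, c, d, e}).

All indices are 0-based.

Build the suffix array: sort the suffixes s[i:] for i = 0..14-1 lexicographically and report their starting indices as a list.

sorted suffixes:
  #0 SA[0]=13  'b'
  #1 SA[1]=9  'bcddb'
  #2 SA[2]=3  'bceebebcddb'
  #3 SA[3]=7  'bebcddb'
  #4 SA[4]=1  'bebceebebcddb'
  #5 SA[5]=10  'cddb'
  #6 SA[6]=4  'ceebebcddb'
  #7 SA[7]=12  'db'
  #8 SA[8]=11  'ddb'
  #9 SA[9]=8  'ebcddb'
  #10 SA[10]=2  'ebceebebcddb'
  #11 SA[11]=6  'ebebcddb'
  #12 SA[12]=0  'ebebceebebcddb'
  #13 SA[13]=5  'eebebcddb'

[13, 9, 3, 7, 1, 10, 4, 12, 11, 8, 2, 6, 0, 5]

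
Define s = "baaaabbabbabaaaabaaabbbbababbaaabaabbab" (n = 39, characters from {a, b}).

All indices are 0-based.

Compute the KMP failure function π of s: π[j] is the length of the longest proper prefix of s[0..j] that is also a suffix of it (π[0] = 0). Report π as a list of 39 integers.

π[0] = 0
j=1 s[j]='a': π[1]=0 (border '')
j=2 s[j]='a': π[2]=0 (border '')
j=3 s[j]='a': π[3]=0 (border '')
j=4 s[j]='a': π[4]=0 (border '')
j=5 s[j]='b': π[5]=1 (border 'b')
j=6 s[j]='b': k: 1→0; π[6]=1 (border 'b')
j=7 s[j]='a': π[7]=2 (border 'ba')
j=8 s[j]='b': k: 2→0; π[8]=1 (border 'b')
j=9 s[j]='b': k: 1→0; π[9]=1 (border 'b')
j=10 s[j]='a': π[10]=2 (border 'ba')
j=11 s[j]='b': k: 2→0; π[11]=1 (border 'b')
j=12 s[j]='a': π[12]=2 (border 'ba')
j=13 s[j]='a': π[13]=3 (border 'baa')
j=14 s[j]='a': π[14]=4 (border 'baaa')
j=15 s[j]='a': π[15]=5 (border 'baaaa')
j=16 s[j]='b': π[16]=6 (border 'baaaab')
j=17 s[j]='a': k: 6→1; π[17]=2 (border 'ba')
j=18 s[j]='a': π[18]=3 (border 'baa')
j=19 s[j]='a': π[19]=4 (border 'baaa')
j=20 s[j]='b': k: 4→0; π[20]=1 (border 'b')
j=21 s[j]='b': k: 1→0; π[21]=1 (border 'b')
j=22 s[j]='b': k: 1→0; π[22]=1 (border 'b')
j=23 s[j]='b': k: 1→0; π[23]=1 (border 'b')
j=24 s[j]='a': π[24]=2 (border 'ba')
j=25 s[j]='b': k: 2→0; π[25]=1 (border 'b')
j=26 s[j]='a': π[26]=2 (border 'ba')
j=27 s[j]='b': k: 2→0; π[27]=1 (border 'b')
j=28 s[j]='b': k: 1→0; π[28]=1 (border 'b')
j=29 s[j]='a': π[29]=2 (border 'ba')
j=30 s[j]='a': π[30]=3 (border 'baa')
j=31 s[j]='a': π[31]=4 (border 'baaa')
j=32 s[j]='b': k: 4→0; π[32]=1 (border 'b')
j=33 s[j]='a': π[33]=2 (border 'ba')
j=34 s[j]='a': π[34]=3 (border 'baa')
j=35 s[j]='b': k: 3→0; π[35]=1 (border 'b')
j=36 s[j]='b': k: 1→0; π[36]=1 (border 'b')
j=37 s[j]='a': π[37]=2 (border 'ba')
j=38 s[j]='b': k: 2→0; π[38]=1 (border 'b')

[0, 0, 0, 0, 0, 1, 1, 2, 1, 1, 2, 1, 2, 3, 4, 5, 6, 2, 3, 4, 1, 1, 1, 1, 2, 1, 2, 1, 1, 2, 3, 4, 1, 2, 3, 1, 1, 2, 1]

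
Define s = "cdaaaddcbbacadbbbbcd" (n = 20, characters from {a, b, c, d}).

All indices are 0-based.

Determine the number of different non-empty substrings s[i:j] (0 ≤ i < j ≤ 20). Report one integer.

187

rank | idx | suffix
   0 |   2 | aaaddcbbacadbbbbcd
   1 |   3 | aaddcbbacadbbbbcd
   2 |  10 | acadbbbbcd
   3 |  12 | adbbbbcd
   4 |   4 | addcbbacadbbbbcd
   5 |   9 | bacadbbbbcd
   6 |   8 | bbacadbbbbcd
   7 |  14 | bbbbcd
   8 |  15 | bbbcd
   9 |  16 | bbcd
  10 |  17 | bcd
  11 |  11 | cadbbbbcd
  12 |   7 | cbbacadbbbbcd
  13 |  18 | cd
  14 |   0 | cdaaaddcbbacadbbbbcd
  15 |  19 | d
  16 |   1 | daaaddcbbacadbbbbcd
  17 |  13 | dbbbbcd
  18 |   6 | dcbbacadbbbbcd
  19 |   5 | ddcbbacadbbbbcd

SA = [2, 3, 10, 12, 4, 9, 8, 14, 15, 16, 17, 11, 7, 18, 0, 19, 1, 13, 6, 5]
rank  pair      lcp
   1  s[2:],s[3:]  2  'aa'
   2  s[3:],s[10:]  1  'a'
   3  s[10:],s[12:]  1  'a'
   4  s[12:],s[4:]  2  'ad'
   5  s[4:],s[9:]  0  ''
   6  s[9:],s[8:]  1  'b'
   7  s[8:],s[14:]  2  'bb'
   8  s[14:],s[15:]  3  'bbb'
   9  s[15:],s[16:]  2  'bb'
  10  s[16:],s[17:]  1  'b'
  11  s[17:],s[11:]  0  ''
  12  s[11:],s[7:]  1  'c'
  13  s[7:],s[18:]  1  'c'
  14  s[18:],s[0:]  2  'cd'
  15  s[0:],s[19:]  0  ''
  16  s[19:],s[1:]  1  'd'
  17  s[1:],s[13:]  1  'd'
  18  s[13:],s[6:]  1  'd'
  19  s[6:],s[5:]  1  'd'

n(n+1)/2 = 20·21/2 = 210
Σ LCP = 0 + 2 + 1 + 1 + 2 + 0 + 1 + 2 + 3 + 2 + 1 + 0 + 1 + 1 + 2 + 0 + 1 + 1 + 1 + 1 = 23
distinct = 210 − 23 = 187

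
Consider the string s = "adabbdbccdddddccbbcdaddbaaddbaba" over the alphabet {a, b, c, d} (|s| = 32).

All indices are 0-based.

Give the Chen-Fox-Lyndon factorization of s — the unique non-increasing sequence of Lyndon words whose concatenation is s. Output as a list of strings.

emit factor 1: 'ad' (i=0, period=2)
emit factor 2: 'abbdbccdddddccbbcdaddb' (i=2, period=22)
emit factor 3: 'aaddbab' (i=24, period=7)
emit factor 4: 'a' (i=31, period=1)

["ad", "abbdbccdddddccbbcdaddb", "aaddbab", "a"]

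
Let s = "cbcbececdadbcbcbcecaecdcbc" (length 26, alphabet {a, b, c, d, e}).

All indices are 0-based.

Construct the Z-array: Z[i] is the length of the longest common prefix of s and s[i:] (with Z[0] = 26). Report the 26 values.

[26, 0, 2, 0, 0, 1, 0, 1, 0, 0, 0, 0, 4, 0, 3, 0, 1, 0, 1, 0, 0, 1, 0, 3, 0, 1]

Z[0]=26
i=1: i≥r, start 0; Z[1]=0
i=2: i≥r, start 0; Z[2]=2 scan→box=[2,4)
i=3: min(r-i=1, Z[1]=0)=0; Z[3]=0
i=4: i≥r, start 0; Z[4]=0
i=5: i≥r, start 0; Z[5]=1 scan→box=[5,6)
i=6: i≥r, start 0; Z[6]=0
i=7: i≥r, start 0; Z[7]=1 scan→box=[7,8)
i=8: i≥r, start 0; Z[8]=0
i=9: i≥r, start 0; Z[9]=0
i=10: i≥r, start 0; Z[10]=0
i=11: i≥r, start 0; Z[11]=0
i=12: i≥r, start 0; Z[12]=4 scan→box=[12,16)
i=13: min(r-i=3, Z[1]=0)=0; Z[13]=0
i=14: min(r-i=2, Z[2]=2)=2; Z[14]=3 scan→box=[14,17)
i=15: min(r-i=2, Z[1]=0)=0; Z[15]=0
i=16: min(r-i=1, Z[2]=2)=1; Z[16]=1
i=17: i≥r, start 0; Z[17]=0
i=18: i≥r, start 0; Z[18]=1 scan→box=[18,19)
i=19: i≥r, start 0; Z[19]=0
i=20: i≥r, start 0; Z[20]=0
i=21: i≥r, start 0; Z[21]=1 scan→box=[21,22)
i=22: i≥r, start 0; Z[22]=0
i=23: i≥r, start 0; Z[23]=3 scan→box=[23,26)
i=24: min(r-i=2, Z[1]=0)=0; Z[24]=0
i=25: min(r-i=1, Z[2]=2)=1; Z[25]=1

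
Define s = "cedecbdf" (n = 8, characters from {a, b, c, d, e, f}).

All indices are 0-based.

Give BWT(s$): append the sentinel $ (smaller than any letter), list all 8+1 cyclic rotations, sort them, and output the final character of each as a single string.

rank  rotation   last
    0  $cedecbdf  f
    1  bdf$cedec  c
    2  cbdf$cede  e
    3  cedecbdf$  $
    4  decbdf$ce  e
    5  df$cedecb  b
    6  ecbdf$ced  d
    7  edecbdf$c  c
    8  f$cedecbd  d

fce$ebdcd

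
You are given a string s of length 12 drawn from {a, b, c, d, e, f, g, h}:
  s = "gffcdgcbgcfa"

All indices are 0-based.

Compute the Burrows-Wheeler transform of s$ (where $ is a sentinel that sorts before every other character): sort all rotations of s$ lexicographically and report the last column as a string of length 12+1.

rank  rotation       last
    0  $gffcdgcbgcfa  a
    1  a$gffcdgcbgcf  f
    2  bgcfa$gffcdgc  c
    3  cbgcfa$gffcdg  g
    4  cdgcbgcfa$gff  f
    5  cfa$gffcdgcbg  g
    6  dgcbgcfa$gffc  c
    7  fa$gffcdgcbgc  c
    8  fcdgcbgcfa$gf  f
    9  ffcdgcbgcfa$g  g
   10  gcbgcfa$gffcd  d
   11  gcfa$gffcdgcb  b
   12  gffcdgcbgcfa$  $

afcgfgccfgdb$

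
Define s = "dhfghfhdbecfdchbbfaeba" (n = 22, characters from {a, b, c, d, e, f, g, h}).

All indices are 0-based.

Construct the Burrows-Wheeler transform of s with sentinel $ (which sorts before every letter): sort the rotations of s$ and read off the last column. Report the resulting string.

abfehdbedhf$abbchhfcfdg

rank  rotation                 last
    0  $dhfghfhdbecfdchbbfaeba  a
    1  a$dhfghfhdbecfdchbbfaeb  b
    2  aeba$dhfghfhdbecfdchbbf  f
    3  ba$dhfghfhdbecfdchbbfae  e
    4  bbfaeba$dhfghfhdbecfdch  h
    5  becfdchbbfaeba$dhfghfhd  d
    6  bfaeba$dhfghfhdbecfdchb  b
    7  cfdchbbfaeba$dhfghfhdbe  e
    8  chbbfaeba$dhfghfhdbecfd  d
    9  dbecfdchbbfaeba$dhfghfh  h
   10  dchbbfaeba$dhfghfhdbecf  f
   11  dhfghfhdbecfdchbbfaeba$  $
   12  eba$dhfghfhdbecfdchbbfa  a
   13  ecfdchbbfaeba$dhfghfhdb  b
   14  faeba$dhfghfhdbecfdchbb  b
   15  fdchbbfaeba$dhfghfhdbec  c
   16  fghfhdbecfdchbbfaeba$dh  h
   17  fhdbecfdchbbfaeba$dhfgh  h
   18  ghfhdbecfdchbbfaeba$dhf  f
   19  hbbfaeba$dhfghfhdbecfdc  c
   20  hdbecfdchbbfaeba$dhfghf  f
   21  hfghfhdbecfdchbbfaeba$d  d
   22  hfhdbecfdchbbfaeba$dhfg  g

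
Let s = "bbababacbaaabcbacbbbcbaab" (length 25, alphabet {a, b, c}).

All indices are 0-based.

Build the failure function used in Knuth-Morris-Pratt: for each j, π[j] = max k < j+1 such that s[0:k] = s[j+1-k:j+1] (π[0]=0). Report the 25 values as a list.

[0, 1, 0, 1, 0, 1, 0, 0, 1, 0, 0, 0, 1, 0, 1, 0, 0, 1, 2, 2, 0, 1, 0, 0, 1]

π[0] = 0
j=1 s[j]='b': π[1]=1 (border 'b')
j=2 s[j]='a': k: 1→0; π[2]=0 (border '')
j=3 s[j]='b': π[3]=1 (border 'b')
j=4 s[j]='a': k: 1→0; π[4]=0 (border '')
j=5 s[j]='b': π[5]=1 (border 'b')
j=6 s[j]='a': k: 1→0; π[6]=0 (border '')
j=7 s[j]='c': π[7]=0 (border '')
j=8 s[j]='b': π[8]=1 (border 'b')
j=9 s[j]='a': k: 1→0; π[9]=0 (border '')
j=10 s[j]='a': π[10]=0 (border '')
j=11 s[j]='a': π[11]=0 (border '')
j=12 s[j]='b': π[12]=1 (border 'b')
j=13 s[j]='c': k: 1→0; π[13]=0 (border '')
j=14 s[j]='b': π[14]=1 (border 'b')
j=15 s[j]='a': k: 1→0; π[15]=0 (border '')
j=16 s[j]='c': π[16]=0 (border '')
j=17 s[j]='b': π[17]=1 (border 'b')
j=18 s[j]='b': π[18]=2 (border 'bb')
j=19 s[j]='b': k: 2→1; π[19]=2 (border 'bb')
j=20 s[j]='c': k: 2→1→0; π[20]=0 (border '')
j=21 s[j]='b': π[21]=1 (border 'b')
j=22 s[j]='a': k: 1→0; π[22]=0 (border '')
j=23 s[j]='a': π[23]=0 (border '')
j=24 s[j]='b': π[24]=1 (border 'b')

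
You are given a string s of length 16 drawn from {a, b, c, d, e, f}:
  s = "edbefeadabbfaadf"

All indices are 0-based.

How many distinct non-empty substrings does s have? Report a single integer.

rank | idx | suffix
   0 |  12 | aadf
   1 |   8 | abbfaadf
   2 |   6 | adabbfaadf
   3 |  13 | adf
   4 |   9 | bbfaadf
   5 |   2 | befeadabbfaadf
   6 |  10 | bfaadf
   7 |   7 | dabbfaadf
   8 |   1 | dbefeadabbfaadf
   9 |  14 | df
  10 |   5 | eadabbfaadf
  11 |   0 | edbefeadabbfaadf
  12 |   3 | efeadabbfaadf
  13 |  15 | f
  14 |  11 | faadf
  15 |   4 | feadabbfaadf

SA = [12, 8, 6, 13, 9, 2, 10, 7, 1, 14, 5, 0, 3, 15, 11, 4]
[i] adj suffixes → lcp
  [1] 12/8 → 1 ('a')
  [2] 8/6 → 1 ('a')
  [3] 6/13 → 2 ('ad')
  [4] 13/9 → 0 ('')
  [5] 9/2 → 1 ('b')
  [6] 2/10 → 1 ('b')
  [7] 10/7 → 0 ('')
  [8] 7/1 → 1 ('d')
  [9] 1/14 → 1 ('d')
  [10] 14/5 → 0 ('')
  [11] 5/0 → 1 ('e')
  [12] 0/3 → 1 ('e')
  [13] 3/15 → 0 ('')
  [14] 15/11 → 1 ('f')
  [15] 11/4 → 1 ('f')

n(n+1)/2 = 16·17/2 = 136
Σ LCP = 0 + 1 + 1 + 2 + 0 + 1 + 1 + 0 + 1 + 1 + 0 + 1 + 1 + 0 + 1 + 1 = 12
distinct = 136 − 12 = 124

124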